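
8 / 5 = 1.60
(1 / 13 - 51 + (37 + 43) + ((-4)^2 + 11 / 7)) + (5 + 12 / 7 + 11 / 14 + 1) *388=304363 / 91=3344.65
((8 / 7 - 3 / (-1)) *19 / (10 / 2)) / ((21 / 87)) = 15979 / 245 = 65.22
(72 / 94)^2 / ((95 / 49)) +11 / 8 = 2816437 / 1678840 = 1.68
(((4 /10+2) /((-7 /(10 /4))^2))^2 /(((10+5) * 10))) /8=3 /38416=0.00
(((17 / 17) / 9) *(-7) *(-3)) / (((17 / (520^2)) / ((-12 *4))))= -30284800 / 17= -1781458.82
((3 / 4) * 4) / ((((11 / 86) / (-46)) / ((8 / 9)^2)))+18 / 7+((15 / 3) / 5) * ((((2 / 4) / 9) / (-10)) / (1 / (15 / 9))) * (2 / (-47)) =-6151573 / 7238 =-849.90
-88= -88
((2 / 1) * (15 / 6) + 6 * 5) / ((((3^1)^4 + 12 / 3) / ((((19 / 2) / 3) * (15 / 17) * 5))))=3325 / 578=5.75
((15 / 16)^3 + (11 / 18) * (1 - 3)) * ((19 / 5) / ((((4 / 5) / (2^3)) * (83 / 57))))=-5299841 / 509952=-10.39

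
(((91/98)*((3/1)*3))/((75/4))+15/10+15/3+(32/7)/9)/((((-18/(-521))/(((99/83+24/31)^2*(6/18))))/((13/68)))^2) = 1246246746051252243964393/3283159522564651420800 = 379.59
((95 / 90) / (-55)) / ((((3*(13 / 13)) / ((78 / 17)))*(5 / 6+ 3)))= -494 / 64515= -0.01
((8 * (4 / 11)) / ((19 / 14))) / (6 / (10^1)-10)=-0.23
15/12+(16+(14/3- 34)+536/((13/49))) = 313283/156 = 2008.22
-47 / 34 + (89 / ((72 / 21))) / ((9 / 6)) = 9745 / 612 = 15.92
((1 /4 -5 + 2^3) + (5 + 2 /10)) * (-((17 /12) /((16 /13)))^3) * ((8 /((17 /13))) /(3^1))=-26.28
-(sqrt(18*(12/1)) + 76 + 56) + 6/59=-7782/59 - 6*sqrt(6)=-146.60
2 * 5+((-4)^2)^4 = 65546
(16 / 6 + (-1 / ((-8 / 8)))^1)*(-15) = -55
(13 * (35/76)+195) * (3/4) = 45825/304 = 150.74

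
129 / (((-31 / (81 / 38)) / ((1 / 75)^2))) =-0.00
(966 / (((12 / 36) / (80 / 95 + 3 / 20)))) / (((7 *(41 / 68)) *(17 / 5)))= 156078 / 779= 200.36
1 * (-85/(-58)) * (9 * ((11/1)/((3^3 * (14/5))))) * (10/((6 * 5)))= 4675/7308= 0.64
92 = 92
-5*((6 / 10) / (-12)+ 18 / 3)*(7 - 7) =0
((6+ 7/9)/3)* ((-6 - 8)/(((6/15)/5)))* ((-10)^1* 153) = 1814750/3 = 604916.67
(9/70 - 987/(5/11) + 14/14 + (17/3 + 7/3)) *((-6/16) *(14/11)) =454077/440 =1031.99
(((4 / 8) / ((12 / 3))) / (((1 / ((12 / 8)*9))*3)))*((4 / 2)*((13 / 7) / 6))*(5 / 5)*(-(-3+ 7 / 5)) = 39 / 70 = 0.56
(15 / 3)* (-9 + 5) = -20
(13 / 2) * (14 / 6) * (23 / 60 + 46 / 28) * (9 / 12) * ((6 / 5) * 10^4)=276575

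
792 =792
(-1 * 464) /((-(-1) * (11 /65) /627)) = -1719120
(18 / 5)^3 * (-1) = -5832 / 125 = -46.66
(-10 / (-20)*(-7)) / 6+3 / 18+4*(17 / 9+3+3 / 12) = 725 / 36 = 20.14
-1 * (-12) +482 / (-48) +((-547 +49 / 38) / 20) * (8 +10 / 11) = -6047563 / 25080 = -241.13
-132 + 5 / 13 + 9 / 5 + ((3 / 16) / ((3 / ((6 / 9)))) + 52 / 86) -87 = -14500621 / 67080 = -216.17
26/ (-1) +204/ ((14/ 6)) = 430/ 7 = 61.43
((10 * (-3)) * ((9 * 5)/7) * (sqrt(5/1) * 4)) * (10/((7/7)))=-54000 * sqrt(5)/7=-17249.67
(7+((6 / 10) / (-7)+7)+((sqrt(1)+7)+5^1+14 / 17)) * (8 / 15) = 132032 / 8925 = 14.79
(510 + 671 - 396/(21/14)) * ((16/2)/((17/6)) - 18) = -13916.82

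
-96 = -96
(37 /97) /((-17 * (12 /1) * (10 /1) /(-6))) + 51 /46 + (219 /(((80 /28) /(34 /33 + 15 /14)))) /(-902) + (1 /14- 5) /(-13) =1794867444653 /1369774566160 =1.31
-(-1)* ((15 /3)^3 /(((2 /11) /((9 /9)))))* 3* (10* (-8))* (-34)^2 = -190740000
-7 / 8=-0.88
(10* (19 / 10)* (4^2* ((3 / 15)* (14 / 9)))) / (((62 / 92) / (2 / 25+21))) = 3328192 / 1125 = 2958.39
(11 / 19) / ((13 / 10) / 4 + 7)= 0.08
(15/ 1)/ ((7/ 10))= 150/ 7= 21.43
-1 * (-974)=974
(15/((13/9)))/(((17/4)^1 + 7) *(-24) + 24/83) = -3735/97006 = -0.04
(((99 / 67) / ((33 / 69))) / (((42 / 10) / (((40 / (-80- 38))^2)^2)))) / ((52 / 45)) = 621000000 / 73879550017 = 0.01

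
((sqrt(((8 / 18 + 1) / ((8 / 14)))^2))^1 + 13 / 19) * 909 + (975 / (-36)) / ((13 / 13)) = 164879 / 57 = 2892.61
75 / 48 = 25 / 16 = 1.56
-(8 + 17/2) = -33/2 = -16.50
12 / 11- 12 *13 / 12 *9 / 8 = -1191 / 88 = -13.53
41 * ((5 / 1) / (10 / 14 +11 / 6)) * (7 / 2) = 30135 / 107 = 281.64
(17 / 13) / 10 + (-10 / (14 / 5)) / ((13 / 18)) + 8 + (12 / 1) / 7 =49 / 10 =4.90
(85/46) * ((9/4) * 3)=2295/184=12.47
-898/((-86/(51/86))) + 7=48785/3698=13.19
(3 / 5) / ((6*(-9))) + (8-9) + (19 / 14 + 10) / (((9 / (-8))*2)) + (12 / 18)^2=-393 / 70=-5.61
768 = 768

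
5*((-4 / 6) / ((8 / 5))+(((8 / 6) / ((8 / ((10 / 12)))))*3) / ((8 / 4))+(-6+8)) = 215 / 24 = 8.96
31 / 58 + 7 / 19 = 995 / 1102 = 0.90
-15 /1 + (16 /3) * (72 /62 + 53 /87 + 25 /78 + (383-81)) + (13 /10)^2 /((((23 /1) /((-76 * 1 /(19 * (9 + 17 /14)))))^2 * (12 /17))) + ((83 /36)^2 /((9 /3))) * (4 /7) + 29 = 208282348496132087 /127247248428300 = 1636.83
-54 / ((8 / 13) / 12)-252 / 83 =-87651 / 83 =-1056.04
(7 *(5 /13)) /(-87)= -0.03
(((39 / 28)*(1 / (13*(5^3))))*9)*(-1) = -27 / 3500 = -0.01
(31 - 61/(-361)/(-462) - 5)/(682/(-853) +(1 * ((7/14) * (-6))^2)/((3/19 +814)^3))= -13691535777972065144567/421036998909707424090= -32.52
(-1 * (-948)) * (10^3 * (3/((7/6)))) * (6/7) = 2089469.39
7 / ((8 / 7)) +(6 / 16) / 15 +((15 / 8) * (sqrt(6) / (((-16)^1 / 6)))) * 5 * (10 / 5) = 123 / 20-225 * sqrt(6) / 32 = -11.07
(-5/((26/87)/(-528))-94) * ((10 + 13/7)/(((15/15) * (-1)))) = -9430294/91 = -103629.60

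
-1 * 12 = -12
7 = 7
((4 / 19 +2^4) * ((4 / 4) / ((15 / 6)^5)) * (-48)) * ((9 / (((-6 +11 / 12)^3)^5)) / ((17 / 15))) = 196799679612303722938368 / 121627019628011281517500265639375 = 0.00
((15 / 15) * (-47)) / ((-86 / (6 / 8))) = 141 / 344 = 0.41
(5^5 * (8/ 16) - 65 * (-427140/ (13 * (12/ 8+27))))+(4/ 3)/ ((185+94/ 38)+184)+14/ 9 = 92330314735/ 1206918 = 76500.90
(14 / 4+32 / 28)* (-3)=-195 / 14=-13.93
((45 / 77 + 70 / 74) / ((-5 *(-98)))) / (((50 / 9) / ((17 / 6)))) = 5559 / 3490025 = 0.00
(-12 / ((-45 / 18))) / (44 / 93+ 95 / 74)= 165168 / 60455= 2.73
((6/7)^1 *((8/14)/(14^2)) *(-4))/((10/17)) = -204/12005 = -0.02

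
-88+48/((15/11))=-264/5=-52.80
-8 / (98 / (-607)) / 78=1214 / 1911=0.64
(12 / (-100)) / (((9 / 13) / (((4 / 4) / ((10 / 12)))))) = -26 / 125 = -0.21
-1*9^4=-6561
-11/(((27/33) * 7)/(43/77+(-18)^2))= -274901/441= -623.36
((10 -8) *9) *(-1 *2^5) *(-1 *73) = 42048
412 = 412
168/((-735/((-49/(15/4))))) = 2.99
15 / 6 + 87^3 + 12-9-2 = 1317013 / 2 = 658506.50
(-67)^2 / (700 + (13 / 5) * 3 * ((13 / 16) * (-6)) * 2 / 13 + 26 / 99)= 8888220 / 1374937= 6.46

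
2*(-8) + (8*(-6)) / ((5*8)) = -86 / 5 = -17.20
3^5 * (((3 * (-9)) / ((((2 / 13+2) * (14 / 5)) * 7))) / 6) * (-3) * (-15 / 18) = -710775 / 10976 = -64.76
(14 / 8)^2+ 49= 833 / 16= 52.06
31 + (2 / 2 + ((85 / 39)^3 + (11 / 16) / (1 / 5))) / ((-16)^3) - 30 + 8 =34973732207 / 3887529984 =9.00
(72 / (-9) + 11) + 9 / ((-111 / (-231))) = 21.73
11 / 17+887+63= 16161 / 17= 950.65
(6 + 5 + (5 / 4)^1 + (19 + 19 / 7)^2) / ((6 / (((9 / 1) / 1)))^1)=284451 / 392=725.64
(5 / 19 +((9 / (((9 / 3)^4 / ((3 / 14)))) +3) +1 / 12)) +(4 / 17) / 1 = 32609 / 9044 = 3.61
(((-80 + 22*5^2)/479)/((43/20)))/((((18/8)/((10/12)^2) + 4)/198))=46530000/3728057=12.48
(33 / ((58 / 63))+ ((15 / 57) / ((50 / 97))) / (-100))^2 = 389971141849969 / 303601000000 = 1284.49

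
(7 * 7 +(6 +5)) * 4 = 240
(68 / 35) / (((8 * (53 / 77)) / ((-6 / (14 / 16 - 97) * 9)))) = 0.20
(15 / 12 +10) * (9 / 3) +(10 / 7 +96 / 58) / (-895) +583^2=247035456831 / 726740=339922.75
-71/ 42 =-1.69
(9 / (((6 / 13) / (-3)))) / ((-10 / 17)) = 1989 / 20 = 99.45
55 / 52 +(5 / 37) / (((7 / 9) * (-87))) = 412325 / 390572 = 1.06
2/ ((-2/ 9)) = -9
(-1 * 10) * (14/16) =-35/4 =-8.75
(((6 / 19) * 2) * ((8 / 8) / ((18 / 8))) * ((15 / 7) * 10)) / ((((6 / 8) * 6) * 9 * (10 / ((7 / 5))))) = 32 / 1539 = 0.02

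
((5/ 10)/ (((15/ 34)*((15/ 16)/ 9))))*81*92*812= 1645878528/ 25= 65835141.12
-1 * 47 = -47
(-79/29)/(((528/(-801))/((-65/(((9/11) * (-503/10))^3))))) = 6912351875/1793652149538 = 0.00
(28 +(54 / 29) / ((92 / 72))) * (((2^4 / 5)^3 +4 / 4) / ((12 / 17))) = 117490128 / 83375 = 1409.18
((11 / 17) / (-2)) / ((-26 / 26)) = 11 / 34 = 0.32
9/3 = 3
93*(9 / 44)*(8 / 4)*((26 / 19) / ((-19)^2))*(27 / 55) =293787 / 4149695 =0.07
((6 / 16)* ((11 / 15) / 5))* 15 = 0.82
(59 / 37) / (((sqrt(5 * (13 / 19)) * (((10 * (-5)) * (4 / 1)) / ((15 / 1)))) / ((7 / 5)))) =-1239 * sqrt(1235) / 481000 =-0.09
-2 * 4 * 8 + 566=502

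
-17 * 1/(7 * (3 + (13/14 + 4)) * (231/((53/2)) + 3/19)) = -34238/992007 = -0.03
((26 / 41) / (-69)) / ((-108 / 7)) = 91 / 152766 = 0.00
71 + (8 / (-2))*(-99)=467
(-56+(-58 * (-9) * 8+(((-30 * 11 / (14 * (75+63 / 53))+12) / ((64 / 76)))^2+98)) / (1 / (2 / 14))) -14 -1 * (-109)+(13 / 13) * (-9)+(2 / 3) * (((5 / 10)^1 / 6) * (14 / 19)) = 18175689161288683 / 27203220108288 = 668.14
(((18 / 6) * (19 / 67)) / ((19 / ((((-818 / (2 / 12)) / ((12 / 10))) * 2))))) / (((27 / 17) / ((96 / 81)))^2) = -2420756480 / 11868849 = -203.96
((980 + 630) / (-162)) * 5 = -4025 / 81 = -49.69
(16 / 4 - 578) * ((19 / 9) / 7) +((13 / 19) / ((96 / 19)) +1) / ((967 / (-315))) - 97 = -75327869 / 278496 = -270.48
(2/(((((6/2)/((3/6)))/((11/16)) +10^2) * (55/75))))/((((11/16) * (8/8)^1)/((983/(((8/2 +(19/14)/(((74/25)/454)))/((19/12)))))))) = 96746860/361451233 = 0.27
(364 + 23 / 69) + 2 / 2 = 365.33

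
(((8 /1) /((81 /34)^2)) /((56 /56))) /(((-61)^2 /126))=129472 /2712609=0.05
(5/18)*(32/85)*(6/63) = 32/3213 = 0.01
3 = 3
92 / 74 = 46 / 37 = 1.24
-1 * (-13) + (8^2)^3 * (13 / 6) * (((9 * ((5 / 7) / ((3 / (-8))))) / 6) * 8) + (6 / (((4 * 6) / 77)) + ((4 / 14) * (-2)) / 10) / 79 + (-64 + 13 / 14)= -430756674109 / 33180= -12982419.35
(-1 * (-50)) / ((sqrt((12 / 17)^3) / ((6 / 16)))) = 425 * sqrt(51) / 96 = 31.62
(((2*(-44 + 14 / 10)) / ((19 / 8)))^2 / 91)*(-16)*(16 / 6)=-495550464 / 821275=-603.39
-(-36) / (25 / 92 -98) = -368 / 999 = -0.37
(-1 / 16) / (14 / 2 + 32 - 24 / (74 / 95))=-37 / 4848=-0.01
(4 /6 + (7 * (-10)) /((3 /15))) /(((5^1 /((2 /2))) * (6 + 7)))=-1048 /195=-5.37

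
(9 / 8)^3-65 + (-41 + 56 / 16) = -51751 / 512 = -101.08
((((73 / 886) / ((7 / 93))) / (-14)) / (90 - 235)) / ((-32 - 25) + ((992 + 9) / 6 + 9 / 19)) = 386973 / 79160002250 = 0.00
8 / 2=4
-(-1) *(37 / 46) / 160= 37 / 7360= 0.01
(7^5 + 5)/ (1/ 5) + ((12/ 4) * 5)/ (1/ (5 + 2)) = 84165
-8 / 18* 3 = -4 / 3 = -1.33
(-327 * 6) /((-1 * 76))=981 /38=25.82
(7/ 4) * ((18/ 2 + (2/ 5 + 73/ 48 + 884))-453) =742427/ 960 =773.36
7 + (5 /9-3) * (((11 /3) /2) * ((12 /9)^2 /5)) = 6569 /1215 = 5.41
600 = 600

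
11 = 11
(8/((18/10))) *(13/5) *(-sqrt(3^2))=-104/3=-34.67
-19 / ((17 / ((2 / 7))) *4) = -19 / 238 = -0.08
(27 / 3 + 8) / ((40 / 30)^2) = 153 / 16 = 9.56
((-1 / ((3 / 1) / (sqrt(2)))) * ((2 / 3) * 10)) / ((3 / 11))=-220 * sqrt(2) / 27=-11.52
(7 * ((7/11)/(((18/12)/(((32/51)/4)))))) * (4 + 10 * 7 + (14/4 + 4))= 63896/1683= 37.97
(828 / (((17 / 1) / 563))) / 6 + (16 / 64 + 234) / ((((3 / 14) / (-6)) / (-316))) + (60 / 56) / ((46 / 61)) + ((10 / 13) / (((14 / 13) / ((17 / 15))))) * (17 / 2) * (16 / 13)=886916539085 / 426972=2077224.12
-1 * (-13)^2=-169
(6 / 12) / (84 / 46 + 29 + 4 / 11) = 253 / 15782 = 0.02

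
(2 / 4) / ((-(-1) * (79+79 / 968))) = 484 / 76551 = 0.01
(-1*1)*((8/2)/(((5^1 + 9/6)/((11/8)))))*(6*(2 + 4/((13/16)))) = -5940/169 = -35.15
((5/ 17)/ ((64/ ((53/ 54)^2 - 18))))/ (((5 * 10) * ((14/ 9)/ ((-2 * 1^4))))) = 7097/ 3525120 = 0.00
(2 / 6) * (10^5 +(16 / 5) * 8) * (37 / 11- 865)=-4740213184 / 165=-28728564.75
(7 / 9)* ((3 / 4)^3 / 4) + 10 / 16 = 181 / 256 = 0.71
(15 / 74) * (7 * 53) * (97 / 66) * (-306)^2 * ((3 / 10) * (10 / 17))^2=322291.44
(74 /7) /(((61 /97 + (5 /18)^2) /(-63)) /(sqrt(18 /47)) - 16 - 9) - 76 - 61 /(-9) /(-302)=-9163621153111585053277 /119871609015265489134 + 1393317072216*sqrt(94) /44102873074049113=-76.44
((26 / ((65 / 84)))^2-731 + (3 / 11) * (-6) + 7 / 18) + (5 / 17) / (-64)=1068255113 / 2692800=396.71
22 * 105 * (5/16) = 721.88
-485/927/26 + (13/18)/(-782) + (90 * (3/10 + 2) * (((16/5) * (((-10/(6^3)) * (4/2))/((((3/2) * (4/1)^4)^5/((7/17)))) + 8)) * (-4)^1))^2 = 61255017053136129257982830124172617390533/136333021814603008752665965363200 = 449304330.22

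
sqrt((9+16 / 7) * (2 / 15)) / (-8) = -sqrt(16590) / 840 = -0.15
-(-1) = 1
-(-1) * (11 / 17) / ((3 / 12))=44 / 17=2.59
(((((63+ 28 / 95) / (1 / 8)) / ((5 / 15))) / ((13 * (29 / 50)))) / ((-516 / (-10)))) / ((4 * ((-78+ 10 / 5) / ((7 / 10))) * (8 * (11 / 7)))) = -1473185 / 2059964192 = -0.00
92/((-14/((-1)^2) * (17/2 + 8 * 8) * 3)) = -92/3045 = -0.03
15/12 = 5/4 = 1.25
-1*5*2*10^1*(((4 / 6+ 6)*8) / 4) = -4000 / 3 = -1333.33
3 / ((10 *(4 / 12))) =9 / 10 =0.90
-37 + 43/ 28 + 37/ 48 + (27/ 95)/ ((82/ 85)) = -9003691/ 261744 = -34.40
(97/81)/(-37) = -97/2997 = -0.03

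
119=119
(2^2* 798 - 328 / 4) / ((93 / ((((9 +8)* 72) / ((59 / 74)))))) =51337.96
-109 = -109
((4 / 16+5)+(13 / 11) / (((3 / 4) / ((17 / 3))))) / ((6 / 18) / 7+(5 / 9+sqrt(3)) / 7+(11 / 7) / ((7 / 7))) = 4205635 / 493064 - 353745*sqrt(3) / 493064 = 7.29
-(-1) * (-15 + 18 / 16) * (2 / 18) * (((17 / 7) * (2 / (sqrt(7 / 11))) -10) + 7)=37 / 8 -629 * sqrt(77) / 588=-4.76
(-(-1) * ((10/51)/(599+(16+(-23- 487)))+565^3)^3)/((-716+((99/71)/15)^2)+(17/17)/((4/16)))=-908366582964178650766480404679229536325/110230008632135721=-8240646936676003488490.66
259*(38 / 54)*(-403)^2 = 799214689 / 27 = 29600544.04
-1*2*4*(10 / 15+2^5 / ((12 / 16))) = -1040 / 3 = -346.67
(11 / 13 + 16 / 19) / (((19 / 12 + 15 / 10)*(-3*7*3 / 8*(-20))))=1112 / 319865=0.00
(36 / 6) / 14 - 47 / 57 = -158 / 399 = -0.40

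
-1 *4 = -4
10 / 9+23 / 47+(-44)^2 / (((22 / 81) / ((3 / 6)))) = 1508249 / 423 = 3565.60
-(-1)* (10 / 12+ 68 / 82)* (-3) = -409 / 82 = -4.99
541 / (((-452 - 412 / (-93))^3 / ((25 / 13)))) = -10878928425 / 937507586842112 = -0.00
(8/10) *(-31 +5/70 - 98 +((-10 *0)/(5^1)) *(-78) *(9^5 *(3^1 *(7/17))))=-103.14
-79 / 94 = -0.84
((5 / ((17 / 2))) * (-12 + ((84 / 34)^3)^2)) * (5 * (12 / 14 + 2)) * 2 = 10398761832000 / 2872370711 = 3620.27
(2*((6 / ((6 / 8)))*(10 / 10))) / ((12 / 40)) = 160 / 3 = 53.33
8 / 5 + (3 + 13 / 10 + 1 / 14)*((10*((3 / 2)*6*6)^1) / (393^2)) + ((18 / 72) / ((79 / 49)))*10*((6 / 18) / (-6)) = 1.53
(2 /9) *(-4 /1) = -0.89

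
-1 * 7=-7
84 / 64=21 / 16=1.31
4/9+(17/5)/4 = 233/180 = 1.29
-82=-82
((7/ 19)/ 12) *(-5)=-35/ 228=-0.15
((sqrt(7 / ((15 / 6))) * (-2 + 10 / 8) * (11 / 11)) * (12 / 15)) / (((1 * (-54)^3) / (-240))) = -2 * sqrt(70) / 10935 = -0.00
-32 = -32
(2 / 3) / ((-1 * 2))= -1 / 3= -0.33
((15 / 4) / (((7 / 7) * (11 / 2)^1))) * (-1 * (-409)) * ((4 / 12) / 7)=2045 / 154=13.28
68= 68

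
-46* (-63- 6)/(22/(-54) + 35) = 42849/467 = 91.75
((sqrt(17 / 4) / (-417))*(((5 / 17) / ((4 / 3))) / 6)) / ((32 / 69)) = -115*sqrt(17) / 1209856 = -0.00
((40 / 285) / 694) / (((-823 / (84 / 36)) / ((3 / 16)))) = -7 / 65112468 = -0.00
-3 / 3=-1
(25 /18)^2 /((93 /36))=625 /837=0.75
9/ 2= 4.50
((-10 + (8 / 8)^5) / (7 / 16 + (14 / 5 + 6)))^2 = 518400 / 546121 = 0.95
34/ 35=0.97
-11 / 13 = -0.85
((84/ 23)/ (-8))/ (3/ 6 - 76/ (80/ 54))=105/ 11684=0.01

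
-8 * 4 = -32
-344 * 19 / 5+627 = -680.20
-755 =-755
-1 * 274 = -274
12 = 12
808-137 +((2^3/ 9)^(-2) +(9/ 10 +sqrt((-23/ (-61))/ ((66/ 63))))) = sqrt(648186)/ 1342 +215413/ 320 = 673.77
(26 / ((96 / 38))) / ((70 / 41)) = 10127 / 1680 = 6.03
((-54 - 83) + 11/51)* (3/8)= -872/17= -51.29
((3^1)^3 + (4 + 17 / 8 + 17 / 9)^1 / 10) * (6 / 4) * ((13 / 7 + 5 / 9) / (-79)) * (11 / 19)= -220187 / 298620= -0.74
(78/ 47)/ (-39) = -0.04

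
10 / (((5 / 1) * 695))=0.00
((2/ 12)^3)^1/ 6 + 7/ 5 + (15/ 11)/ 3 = 132247/ 71280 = 1.86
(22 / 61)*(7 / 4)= 77 / 122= 0.63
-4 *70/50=-28/5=-5.60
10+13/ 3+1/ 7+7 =451/ 21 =21.48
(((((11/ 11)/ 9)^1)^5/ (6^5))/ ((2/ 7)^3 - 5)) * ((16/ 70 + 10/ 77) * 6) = -1127/ 1197464118840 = -0.00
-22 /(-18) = 11 /9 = 1.22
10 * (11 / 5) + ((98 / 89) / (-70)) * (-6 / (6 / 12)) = 9874 / 445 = 22.19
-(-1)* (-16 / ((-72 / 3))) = 2 / 3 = 0.67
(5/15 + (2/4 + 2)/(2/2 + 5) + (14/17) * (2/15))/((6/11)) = 9647/6120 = 1.58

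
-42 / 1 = -42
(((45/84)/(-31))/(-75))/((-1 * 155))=-1/672700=-0.00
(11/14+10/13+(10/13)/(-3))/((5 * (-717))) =-709/1957410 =-0.00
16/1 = 16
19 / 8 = 2.38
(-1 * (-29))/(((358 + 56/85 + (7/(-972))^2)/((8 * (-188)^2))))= 658499029125120/28802689189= 22862.41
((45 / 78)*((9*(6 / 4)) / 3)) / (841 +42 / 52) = 135 / 43774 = 0.00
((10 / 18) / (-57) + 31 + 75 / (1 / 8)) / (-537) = -323698 / 275481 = -1.18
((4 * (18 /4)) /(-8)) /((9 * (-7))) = 1 /28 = 0.04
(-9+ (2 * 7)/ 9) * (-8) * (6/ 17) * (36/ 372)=1072/ 527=2.03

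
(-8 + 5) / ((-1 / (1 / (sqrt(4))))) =3 / 2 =1.50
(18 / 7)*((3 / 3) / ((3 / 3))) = 18 / 7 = 2.57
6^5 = 7776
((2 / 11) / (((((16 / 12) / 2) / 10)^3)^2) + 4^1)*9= 18639240.55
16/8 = 2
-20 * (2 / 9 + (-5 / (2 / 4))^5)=17999960 / 9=1999995.56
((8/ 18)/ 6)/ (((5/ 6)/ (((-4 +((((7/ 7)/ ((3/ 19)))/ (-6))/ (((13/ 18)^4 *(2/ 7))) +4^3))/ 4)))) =441944/ 428415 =1.03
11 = 11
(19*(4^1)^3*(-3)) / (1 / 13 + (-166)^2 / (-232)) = 916864 / 29833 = 30.73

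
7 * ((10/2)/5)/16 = 7/16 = 0.44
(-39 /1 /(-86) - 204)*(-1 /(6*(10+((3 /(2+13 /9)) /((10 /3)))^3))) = 43457621250 /12832981963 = 3.39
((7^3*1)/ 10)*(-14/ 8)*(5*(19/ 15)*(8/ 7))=-6517/ 15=-434.47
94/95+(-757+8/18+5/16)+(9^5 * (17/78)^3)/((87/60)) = -290804569397/871593840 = -333.65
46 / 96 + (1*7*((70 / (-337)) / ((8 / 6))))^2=1.67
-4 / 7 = -0.57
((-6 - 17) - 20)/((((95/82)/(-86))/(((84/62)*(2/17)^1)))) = 25471824/50065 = 508.78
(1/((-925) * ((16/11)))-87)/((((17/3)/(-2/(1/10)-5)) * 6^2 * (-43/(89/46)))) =-114597379/238879104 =-0.48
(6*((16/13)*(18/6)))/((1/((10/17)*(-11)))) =-31680/221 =-143.35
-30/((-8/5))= 75/4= 18.75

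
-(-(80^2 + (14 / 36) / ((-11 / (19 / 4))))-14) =5079755 / 792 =6413.83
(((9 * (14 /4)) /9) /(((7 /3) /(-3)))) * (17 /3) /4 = -51 /8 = -6.38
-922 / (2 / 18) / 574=-4149 / 287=-14.46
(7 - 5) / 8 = 1 / 4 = 0.25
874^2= 763876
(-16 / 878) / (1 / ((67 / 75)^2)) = -35912 / 2469375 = -0.01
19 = 19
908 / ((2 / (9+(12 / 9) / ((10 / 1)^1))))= 62198 / 15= 4146.53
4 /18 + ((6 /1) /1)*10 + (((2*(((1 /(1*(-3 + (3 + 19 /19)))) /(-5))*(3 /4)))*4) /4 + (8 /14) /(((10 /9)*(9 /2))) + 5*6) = 56723 /630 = 90.04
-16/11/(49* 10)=-8/2695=-0.00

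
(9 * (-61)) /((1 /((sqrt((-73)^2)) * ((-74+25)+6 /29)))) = 56708955 /29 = 1955481.21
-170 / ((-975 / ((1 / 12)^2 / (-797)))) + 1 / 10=1118971 / 11189880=0.10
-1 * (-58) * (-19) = -1102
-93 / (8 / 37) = -3441 / 8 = -430.12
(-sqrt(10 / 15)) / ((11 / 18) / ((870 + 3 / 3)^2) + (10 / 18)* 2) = -4551846* sqrt(6) / 15172831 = -0.73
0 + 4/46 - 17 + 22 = 117/23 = 5.09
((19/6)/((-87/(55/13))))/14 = -0.01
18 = 18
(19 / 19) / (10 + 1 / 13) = 13 / 131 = 0.10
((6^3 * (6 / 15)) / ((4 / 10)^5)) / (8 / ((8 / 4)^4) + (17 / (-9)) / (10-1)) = 1366875 / 47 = 29082.45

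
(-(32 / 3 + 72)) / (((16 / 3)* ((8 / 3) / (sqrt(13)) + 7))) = -25389 / 11338 + 372* sqrt(13) / 5669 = -2.00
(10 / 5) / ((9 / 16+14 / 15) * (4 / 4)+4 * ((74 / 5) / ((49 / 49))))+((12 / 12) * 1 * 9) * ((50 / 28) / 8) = 475905 / 233072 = 2.04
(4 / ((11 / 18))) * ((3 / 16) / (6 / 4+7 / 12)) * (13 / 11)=2106 / 3025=0.70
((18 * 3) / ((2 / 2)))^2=2916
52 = 52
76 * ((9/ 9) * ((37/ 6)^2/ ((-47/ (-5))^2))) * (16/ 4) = 2601100/ 19881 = 130.83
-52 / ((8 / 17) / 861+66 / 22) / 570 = -126854 / 4172305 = -0.03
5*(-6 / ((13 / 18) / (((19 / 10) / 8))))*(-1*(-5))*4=-2565 / 13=-197.31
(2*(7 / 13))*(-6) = -84 / 13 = -6.46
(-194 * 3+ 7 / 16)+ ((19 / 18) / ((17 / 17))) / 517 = -43296013 / 74448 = -581.56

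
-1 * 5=-5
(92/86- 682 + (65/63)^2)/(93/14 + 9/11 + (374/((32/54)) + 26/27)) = -10210696760/9605192037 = -1.06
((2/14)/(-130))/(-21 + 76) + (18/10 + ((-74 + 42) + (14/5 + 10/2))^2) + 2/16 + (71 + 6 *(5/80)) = 16489973/25025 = 658.94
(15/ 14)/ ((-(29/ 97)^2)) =-141135/ 11774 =-11.99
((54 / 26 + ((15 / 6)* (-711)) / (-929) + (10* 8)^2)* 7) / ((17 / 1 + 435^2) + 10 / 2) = 0.24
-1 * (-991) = 991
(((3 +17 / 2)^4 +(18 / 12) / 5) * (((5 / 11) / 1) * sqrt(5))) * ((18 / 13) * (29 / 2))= 28092213 * sqrt(5) / 176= 356909.65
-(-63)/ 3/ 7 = 3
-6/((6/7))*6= -42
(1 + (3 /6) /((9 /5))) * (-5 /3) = -115 /54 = -2.13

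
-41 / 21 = -1.95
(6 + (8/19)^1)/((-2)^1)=-61/19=-3.21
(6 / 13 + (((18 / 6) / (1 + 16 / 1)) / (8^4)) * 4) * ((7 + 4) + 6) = 104487 / 13312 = 7.85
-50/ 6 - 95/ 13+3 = -493/ 39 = -12.64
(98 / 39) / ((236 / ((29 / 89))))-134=-54882031 / 409578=-134.00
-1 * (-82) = 82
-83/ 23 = -3.61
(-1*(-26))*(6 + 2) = 208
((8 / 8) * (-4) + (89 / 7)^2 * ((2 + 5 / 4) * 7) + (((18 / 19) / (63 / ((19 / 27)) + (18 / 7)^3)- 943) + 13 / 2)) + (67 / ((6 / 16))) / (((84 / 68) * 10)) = 29715573049 / 10799460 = 2751.58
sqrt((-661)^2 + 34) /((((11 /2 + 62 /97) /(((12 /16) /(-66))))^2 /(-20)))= -47045* sqrt(436955) /686544804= -0.05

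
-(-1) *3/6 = 1/2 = 0.50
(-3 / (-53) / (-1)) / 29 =-3 / 1537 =-0.00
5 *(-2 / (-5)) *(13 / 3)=26 / 3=8.67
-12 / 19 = -0.63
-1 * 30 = -30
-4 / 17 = -0.24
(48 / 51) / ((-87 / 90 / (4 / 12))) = -0.32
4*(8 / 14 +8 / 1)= 34.29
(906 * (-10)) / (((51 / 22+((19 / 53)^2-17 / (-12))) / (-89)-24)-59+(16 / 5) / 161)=240679862715600 / 2205528971113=109.13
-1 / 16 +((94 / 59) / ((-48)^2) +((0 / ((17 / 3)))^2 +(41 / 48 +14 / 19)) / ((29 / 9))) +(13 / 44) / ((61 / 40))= 15723175943 / 25129196928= 0.63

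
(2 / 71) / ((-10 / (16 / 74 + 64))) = -2376 / 13135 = -0.18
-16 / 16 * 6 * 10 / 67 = -60 / 67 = -0.90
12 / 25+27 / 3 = 237 / 25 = 9.48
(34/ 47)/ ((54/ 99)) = 187/ 141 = 1.33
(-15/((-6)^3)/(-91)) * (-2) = 5/3276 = 0.00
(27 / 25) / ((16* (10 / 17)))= 459 / 4000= 0.11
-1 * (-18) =18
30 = 30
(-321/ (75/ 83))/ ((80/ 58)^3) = -216598709/ 1600000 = -135.37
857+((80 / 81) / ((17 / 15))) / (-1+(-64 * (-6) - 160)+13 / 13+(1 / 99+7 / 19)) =2305860649 / 2690607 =857.00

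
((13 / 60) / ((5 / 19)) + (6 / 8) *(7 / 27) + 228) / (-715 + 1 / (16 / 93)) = -824464 / 2553075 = -0.32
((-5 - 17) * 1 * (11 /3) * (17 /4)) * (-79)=162503 /6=27083.83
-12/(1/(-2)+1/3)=72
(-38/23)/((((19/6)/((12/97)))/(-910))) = 131040/2231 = 58.74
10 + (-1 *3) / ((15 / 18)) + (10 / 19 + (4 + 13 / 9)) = 10577 / 855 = 12.37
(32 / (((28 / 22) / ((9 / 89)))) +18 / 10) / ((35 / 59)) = 7.32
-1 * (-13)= 13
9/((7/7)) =9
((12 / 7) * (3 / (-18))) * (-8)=16 / 7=2.29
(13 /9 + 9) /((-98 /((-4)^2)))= -752 /441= -1.71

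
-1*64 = -64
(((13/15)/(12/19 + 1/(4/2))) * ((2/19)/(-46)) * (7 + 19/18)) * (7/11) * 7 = -18473/293733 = -0.06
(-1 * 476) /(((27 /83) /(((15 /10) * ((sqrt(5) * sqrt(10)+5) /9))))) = -98770 * sqrt(2) /81-98770 /81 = -2943.85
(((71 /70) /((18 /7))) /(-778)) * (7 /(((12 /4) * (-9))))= 497 /3781080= 0.00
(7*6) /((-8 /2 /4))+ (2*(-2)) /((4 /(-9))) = -33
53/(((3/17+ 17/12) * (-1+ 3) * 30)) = 901/1625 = 0.55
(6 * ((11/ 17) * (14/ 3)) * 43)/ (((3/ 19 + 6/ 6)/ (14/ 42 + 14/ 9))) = 11438/ 9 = 1270.89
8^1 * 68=544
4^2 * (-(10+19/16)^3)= -5735339/256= -22403.67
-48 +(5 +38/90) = -1916/45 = -42.58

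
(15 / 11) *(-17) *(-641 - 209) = 216750 / 11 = 19704.55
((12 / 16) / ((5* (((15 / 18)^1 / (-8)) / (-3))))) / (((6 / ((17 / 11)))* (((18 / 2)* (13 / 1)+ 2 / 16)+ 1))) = 272 / 28875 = 0.01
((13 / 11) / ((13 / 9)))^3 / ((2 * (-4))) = -729 / 10648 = -0.07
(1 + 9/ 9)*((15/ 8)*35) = 525/ 4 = 131.25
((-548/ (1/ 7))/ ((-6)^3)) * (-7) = -6713/ 54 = -124.31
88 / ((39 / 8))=704 / 39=18.05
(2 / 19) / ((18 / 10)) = 0.06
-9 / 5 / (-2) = 9 / 10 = 0.90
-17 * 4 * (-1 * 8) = 544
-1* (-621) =621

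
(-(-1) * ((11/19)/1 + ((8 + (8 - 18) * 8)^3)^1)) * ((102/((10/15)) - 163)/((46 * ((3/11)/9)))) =1170130665/437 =2677644.54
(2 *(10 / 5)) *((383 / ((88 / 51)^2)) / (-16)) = -996183 / 30976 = -32.16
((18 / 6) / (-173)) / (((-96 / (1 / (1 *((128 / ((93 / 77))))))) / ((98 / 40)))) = 0.00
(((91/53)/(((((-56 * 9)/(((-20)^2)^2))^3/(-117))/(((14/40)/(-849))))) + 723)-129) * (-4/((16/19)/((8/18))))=1284112056907486/229619691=5592342.94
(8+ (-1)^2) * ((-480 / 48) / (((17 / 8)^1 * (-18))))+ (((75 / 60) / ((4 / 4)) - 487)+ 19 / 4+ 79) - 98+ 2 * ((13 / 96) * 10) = -201935 / 408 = -494.94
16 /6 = 8 /3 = 2.67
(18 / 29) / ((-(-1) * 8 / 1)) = 9 / 116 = 0.08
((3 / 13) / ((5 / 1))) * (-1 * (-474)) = 1422 / 65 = 21.88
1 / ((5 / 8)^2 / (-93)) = -5952 / 25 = -238.08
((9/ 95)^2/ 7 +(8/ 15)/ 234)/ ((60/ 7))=78971/ 190066500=0.00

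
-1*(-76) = 76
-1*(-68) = 68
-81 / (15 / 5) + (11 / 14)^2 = -5171 / 196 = -26.38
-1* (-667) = 667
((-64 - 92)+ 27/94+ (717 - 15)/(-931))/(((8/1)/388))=-1328224395/175028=-7588.64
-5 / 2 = -2.50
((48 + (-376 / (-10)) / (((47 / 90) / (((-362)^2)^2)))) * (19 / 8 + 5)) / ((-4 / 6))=-13677920094555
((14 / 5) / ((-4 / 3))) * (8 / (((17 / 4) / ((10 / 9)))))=-224 / 51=-4.39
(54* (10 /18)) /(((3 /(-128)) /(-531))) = 679680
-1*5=-5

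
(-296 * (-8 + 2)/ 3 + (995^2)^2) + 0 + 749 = 980149501966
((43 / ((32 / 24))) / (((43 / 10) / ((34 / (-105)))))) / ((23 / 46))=-34 / 7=-4.86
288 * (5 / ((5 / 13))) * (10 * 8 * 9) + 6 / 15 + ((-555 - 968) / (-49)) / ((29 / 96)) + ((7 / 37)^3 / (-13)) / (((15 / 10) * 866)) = 16383501867190876487 / 6077455084155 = 2695783.29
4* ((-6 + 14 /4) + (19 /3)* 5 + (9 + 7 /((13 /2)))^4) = 3543995402 /85683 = 41361.71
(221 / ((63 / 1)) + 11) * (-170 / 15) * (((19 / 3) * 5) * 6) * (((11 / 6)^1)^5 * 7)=-118864495805 / 26244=-4529206.52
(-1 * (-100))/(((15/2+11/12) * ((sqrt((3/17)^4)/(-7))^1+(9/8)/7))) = 6473600/85143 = 76.03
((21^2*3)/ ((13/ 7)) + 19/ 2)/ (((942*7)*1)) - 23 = -3924443/ 171444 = -22.89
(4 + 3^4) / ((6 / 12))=170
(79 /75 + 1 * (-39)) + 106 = 5104 /75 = 68.05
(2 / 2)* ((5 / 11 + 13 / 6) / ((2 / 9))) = 519 / 44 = 11.80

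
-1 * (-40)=40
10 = 10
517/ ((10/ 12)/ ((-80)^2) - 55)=-3970560/ 422399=-9.40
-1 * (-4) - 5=-1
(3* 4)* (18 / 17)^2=3888 / 289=13.45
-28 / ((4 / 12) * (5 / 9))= -756 / 5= -151.20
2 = 2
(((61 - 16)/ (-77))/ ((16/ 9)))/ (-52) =405/ 64064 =0.01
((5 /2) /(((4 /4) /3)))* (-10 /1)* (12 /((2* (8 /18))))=-1012.50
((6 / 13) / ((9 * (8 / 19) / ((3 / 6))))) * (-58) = -3.53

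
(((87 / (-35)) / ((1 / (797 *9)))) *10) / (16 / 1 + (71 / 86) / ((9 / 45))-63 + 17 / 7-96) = 107336772 / 82139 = 1306.77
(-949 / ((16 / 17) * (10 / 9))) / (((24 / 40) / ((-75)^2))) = -8507636.72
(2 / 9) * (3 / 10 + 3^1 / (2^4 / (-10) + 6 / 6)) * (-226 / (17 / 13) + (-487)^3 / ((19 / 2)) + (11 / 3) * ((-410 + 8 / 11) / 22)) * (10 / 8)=6090966464755 / 383724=15873300.77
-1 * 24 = -24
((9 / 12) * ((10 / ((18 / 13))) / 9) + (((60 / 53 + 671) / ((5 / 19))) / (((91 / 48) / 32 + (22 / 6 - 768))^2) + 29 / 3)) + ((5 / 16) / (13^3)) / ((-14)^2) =697893523172814750705143 / 67935449299102421400000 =10.27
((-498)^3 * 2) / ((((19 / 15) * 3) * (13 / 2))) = -2470119840 / 247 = -10000485.18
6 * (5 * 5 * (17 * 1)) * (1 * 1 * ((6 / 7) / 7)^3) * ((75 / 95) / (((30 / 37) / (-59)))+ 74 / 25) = -570221208 / 2235331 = -255.09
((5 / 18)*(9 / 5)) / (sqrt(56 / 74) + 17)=629 / 21330 - sqrt(259) / 10665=0.03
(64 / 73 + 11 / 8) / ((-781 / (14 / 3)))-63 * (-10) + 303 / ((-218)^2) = 1280217661223 / 2032114359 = 629.99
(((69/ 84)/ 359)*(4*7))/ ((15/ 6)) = 46/ 1795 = 0.03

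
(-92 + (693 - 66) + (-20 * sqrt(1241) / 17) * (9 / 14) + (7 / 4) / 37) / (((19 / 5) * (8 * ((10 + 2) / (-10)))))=-1979675 / 134976 + 375 * sqrt(1241) / 18088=-13.94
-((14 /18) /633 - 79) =79.00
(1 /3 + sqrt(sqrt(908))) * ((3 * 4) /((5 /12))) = 48 /5 + 144 * sqrt(2) * 227^(1 /4) /5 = 167.69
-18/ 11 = -1.64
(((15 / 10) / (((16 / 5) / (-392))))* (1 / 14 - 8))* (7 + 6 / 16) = 687645 / 64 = 10744.45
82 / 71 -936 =-66374 / 71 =-934.85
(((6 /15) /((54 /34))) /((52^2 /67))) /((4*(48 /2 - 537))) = -1139 /374531040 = -0.00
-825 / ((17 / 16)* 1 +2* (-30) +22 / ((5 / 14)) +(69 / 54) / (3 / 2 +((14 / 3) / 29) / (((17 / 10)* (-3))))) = -78186000 / 334793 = -233.54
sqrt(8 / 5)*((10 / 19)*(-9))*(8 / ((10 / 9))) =-1296*sqrt(10) / 95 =-43.14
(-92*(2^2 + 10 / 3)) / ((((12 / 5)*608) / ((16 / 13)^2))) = -0.70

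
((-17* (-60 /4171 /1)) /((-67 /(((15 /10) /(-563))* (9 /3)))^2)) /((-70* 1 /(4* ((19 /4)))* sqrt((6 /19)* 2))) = -26163* sqrt(57) /166174590142708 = -0.00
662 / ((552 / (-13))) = -4303 / 276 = -15.59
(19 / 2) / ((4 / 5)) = 95 / 8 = 11.88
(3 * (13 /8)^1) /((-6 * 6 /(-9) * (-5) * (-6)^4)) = -13 /69120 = -0.00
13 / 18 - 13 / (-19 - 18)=715 / 666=1.07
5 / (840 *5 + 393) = 5 / 4593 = 0.00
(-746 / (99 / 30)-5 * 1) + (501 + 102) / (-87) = -227758 / 957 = -237.99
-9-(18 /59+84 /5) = -7701 /295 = -26.11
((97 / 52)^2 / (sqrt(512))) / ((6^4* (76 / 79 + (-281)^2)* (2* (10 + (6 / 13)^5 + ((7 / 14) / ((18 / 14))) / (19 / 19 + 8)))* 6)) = 1633054267* sqrt(2) / 185607370796575211520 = 0.00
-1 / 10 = -0.10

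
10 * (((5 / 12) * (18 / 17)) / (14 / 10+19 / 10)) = 250 / 187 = 1.34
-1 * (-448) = 448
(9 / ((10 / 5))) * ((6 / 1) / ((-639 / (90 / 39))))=-0.10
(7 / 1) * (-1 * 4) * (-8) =224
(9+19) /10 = 14 /5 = 2.80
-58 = -58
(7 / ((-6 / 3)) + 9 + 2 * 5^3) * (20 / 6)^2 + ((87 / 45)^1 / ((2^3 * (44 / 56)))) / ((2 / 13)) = 11249917 / 3960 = 2840.89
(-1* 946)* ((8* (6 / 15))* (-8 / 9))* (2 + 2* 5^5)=252347392 / 15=16823159.47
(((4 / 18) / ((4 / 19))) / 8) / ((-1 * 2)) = -19 / 288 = -0.07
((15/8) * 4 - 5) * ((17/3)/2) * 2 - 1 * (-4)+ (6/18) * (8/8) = 37/2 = 18.50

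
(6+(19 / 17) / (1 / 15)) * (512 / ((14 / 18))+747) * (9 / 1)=34262271 / 119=287918.24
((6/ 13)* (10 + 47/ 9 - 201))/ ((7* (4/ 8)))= -6688/ 273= -24.50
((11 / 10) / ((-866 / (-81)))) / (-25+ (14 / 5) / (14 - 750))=-0.00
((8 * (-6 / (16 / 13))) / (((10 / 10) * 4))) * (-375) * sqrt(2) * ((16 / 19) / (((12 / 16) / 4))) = 312000 * sqrt(2) / 19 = 23222.88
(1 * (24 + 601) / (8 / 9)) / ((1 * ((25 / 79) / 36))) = 159975 / 2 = 79987.50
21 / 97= 0.22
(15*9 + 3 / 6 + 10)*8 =1164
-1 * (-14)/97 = 14/97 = 0.14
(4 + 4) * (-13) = -104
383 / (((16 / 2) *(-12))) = -383 / 96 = -3.99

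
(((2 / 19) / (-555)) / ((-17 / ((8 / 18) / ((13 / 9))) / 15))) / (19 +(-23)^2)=2 / 21284731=0.00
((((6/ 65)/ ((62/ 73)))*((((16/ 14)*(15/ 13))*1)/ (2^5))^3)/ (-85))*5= -147825/ 330413754944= -0.00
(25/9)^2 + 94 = 8239/81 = 101.72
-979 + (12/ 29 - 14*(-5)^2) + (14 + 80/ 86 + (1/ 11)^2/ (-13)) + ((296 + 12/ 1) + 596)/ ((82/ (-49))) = -149091893312/ 80422771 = -1853.85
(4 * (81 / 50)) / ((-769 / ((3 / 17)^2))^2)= 13122 / 1234776552025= 0.00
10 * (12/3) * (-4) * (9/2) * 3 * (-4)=8640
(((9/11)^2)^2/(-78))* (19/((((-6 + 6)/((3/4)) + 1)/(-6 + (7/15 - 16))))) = 4473873/1903330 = 2.35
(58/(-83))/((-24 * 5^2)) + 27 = 672329/24900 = 27.00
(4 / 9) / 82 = 0.01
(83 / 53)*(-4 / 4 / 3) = -83 / 159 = -0.52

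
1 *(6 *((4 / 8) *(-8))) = -24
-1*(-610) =610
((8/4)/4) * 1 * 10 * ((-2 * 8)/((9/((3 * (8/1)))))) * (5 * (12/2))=-6400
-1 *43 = -43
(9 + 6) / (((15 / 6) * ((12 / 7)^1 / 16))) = 56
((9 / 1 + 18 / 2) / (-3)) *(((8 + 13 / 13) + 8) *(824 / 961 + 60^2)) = -352963248 / 961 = -367287.46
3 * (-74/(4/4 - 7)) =37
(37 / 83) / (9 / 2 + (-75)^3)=-74 / 70030503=-0.00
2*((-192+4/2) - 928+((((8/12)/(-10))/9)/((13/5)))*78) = -2236.44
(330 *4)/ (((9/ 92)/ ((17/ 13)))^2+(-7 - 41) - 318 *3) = -1076282240/ 816991501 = -1.32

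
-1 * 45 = -45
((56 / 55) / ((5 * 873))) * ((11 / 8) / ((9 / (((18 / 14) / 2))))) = 1 / 43650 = 0.00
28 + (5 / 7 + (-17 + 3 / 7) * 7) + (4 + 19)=-64.29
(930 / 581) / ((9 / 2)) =0.36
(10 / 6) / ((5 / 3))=1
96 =96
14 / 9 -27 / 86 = 961 / 774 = 1.24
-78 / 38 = -39 / 19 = -2.05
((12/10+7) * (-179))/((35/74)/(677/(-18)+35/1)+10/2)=-12762521/41900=-304.59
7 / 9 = 0.78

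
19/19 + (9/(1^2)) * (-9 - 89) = -881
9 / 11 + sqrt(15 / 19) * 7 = 9 / 11 + 7 * sqrt(285) / 19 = 7.04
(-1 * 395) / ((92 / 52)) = -5135 / 23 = -223.26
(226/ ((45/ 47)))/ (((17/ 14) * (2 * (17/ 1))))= 5.72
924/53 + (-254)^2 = 3420272/53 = 64533.43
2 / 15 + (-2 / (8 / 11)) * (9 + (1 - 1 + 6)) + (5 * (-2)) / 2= -2767 / 60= -46.12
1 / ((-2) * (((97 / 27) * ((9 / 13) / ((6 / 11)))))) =-117 / 1067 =-0.11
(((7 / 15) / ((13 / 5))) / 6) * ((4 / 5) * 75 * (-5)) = -8.97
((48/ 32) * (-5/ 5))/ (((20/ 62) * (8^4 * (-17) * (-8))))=-93/ 11141120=-0.00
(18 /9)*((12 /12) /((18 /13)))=13 /9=1.44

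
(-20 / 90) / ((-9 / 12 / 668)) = 5344 / 27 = 197.93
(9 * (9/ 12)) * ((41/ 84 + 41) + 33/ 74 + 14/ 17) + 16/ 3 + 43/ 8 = 63259895/ 211344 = 299.32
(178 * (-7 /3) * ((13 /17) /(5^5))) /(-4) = 8099 /318750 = 0.03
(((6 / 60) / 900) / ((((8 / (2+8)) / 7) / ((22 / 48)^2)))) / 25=847 / 103680000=0.00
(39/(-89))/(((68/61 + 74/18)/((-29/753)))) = 206973/64090591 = 0.00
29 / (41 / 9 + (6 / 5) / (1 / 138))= 1305 / 7657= 0.17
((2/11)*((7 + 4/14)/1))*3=306/77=3.97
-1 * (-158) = 158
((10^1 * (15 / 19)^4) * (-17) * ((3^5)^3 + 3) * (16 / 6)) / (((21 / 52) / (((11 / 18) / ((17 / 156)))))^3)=-6765920888840.90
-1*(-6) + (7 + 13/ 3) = 52/ 3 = 17.33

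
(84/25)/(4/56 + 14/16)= 4704/1325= 3.55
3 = 3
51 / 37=1.38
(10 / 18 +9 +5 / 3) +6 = 17.22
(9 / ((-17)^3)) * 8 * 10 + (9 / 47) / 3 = -19101 / 230911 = -0.08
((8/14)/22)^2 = 4/5929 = 0.00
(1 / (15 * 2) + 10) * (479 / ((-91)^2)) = 20597 / 35490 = 0.58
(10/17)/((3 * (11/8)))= 80/561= 0.14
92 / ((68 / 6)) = 138 / 17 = 8.12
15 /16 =0.94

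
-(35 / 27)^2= -1225 / 729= -1.68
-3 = -3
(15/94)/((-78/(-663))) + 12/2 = 1383/188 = 7.36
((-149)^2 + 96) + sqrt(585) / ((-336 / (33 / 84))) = 22297-11*sqrt(65) / 3136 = 22296.97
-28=-28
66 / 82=33 / 41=0.80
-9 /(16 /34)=-19.12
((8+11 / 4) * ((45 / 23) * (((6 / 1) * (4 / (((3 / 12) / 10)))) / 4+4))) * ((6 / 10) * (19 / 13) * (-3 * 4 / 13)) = -16147188 / 3887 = -4154.15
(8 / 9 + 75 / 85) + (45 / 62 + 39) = 41.50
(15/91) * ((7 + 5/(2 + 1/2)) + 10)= 285/91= 3.13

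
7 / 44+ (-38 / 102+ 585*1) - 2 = 1307773 / 2244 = 582.79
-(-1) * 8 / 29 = 8 / 29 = 0.28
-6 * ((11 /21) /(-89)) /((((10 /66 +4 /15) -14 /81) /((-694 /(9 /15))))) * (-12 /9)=151153200 /680939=221.98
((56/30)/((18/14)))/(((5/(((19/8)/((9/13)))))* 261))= 12103/3171150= 0.00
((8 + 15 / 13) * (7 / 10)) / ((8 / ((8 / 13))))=833 / 1690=0.49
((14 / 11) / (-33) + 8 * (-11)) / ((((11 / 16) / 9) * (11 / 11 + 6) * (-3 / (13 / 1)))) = 6647264 / 9317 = 713.46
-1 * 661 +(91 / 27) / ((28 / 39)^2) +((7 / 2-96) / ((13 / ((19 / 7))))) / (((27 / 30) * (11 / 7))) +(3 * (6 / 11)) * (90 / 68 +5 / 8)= -1629372947 / 2450448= -664.93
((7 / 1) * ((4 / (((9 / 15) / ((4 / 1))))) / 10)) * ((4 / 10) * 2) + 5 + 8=419 / 15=27.93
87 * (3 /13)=261 /13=20.08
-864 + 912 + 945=993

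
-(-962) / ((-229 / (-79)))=75998 / 229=331.87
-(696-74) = -622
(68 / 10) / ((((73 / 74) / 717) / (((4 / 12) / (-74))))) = -8126 / 365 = -22.26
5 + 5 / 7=40 / 7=5.71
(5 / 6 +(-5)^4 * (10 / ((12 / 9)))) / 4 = 14065 / 12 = 1172.08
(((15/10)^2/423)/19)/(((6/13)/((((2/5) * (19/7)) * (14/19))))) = 13/26790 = 0.00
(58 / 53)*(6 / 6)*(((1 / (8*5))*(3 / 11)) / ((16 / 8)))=87 / 23320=0.00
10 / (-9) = -10 / 9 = -1.11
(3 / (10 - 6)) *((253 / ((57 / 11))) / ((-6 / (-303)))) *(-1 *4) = -281083 / 38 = -7396.92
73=73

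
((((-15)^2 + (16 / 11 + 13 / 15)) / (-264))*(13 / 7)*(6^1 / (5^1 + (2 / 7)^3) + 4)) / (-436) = 109101395 / 5726611044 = 0.02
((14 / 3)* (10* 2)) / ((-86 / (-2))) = 2.17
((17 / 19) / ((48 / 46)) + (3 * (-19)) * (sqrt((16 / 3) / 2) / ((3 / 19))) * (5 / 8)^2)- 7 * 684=-2182937 / 456- 9025 * sqrt(6) / 96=-5017.42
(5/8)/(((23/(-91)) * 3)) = -455/552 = -0.82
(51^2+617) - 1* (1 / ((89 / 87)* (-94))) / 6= 53843605 / 16732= 3218.00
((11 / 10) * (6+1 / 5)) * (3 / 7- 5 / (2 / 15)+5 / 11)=-174809 / 700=-249.73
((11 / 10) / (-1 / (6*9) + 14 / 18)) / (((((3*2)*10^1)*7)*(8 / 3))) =0.00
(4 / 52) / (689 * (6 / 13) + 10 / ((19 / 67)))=19 / 87256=0.00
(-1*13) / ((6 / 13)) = -169 / 6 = -28.17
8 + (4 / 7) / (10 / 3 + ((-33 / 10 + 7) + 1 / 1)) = 13616 / 1687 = 8.07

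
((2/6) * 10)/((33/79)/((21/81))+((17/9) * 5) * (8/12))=0.42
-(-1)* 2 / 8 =1 / 4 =0.25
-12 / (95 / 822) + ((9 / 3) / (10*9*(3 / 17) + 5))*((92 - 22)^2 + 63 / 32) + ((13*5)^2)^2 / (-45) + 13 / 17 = -13079935853153 / 33023520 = -396079.40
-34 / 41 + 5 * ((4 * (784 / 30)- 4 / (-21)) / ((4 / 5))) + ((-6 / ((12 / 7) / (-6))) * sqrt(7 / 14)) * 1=21 * sqrt(2) / 2 + 562831 / 861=668.54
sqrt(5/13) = sqrt(65)/13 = 0.62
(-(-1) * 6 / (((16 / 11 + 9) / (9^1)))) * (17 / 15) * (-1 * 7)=-23562 / 575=-40.98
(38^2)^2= 2085136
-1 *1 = -1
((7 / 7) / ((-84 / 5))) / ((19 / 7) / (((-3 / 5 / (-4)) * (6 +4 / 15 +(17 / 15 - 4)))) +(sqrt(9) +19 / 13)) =-0.01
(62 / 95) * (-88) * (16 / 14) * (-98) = 611072 / 95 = 6432.34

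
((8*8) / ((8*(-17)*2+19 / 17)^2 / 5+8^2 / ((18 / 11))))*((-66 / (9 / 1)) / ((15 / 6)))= -2441472 / 191362865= -0.01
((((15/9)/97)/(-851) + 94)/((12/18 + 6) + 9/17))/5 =395730233/151473745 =2.61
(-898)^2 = 806404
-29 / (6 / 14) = -203 / 3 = -67.67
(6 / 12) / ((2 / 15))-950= -3785 / 4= -946.25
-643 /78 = -8.24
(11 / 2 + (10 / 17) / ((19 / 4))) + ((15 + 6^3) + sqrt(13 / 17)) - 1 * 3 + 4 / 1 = sqrt(221) / 17 + 153505 / 646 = 238.50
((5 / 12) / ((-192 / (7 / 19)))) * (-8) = 0.01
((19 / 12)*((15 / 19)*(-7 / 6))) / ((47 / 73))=-2555 / 1128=-2.27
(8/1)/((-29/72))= -576/29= -19.86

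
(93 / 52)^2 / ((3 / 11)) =31713 / 2704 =11.73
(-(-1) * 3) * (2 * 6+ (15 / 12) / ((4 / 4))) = 159 / 4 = 39.75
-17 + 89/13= -132/13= -10.15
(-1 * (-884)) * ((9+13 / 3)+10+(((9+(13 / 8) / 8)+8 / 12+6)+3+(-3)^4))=1742585 / 16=108911.56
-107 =-107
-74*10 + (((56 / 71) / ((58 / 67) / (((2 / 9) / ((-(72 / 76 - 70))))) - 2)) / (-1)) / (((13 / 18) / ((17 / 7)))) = -116076026012 / 156857389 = -740.01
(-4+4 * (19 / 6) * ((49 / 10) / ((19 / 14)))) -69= -409 / 15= -27.27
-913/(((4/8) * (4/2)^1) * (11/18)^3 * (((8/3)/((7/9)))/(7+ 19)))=-3670758/121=-30336.84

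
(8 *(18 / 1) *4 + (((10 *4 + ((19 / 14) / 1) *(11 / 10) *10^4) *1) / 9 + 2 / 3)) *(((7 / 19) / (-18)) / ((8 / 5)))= -352775 / 12312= -28.65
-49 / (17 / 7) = -343 / 17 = -20.18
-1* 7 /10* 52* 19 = -3458 /5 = -691.60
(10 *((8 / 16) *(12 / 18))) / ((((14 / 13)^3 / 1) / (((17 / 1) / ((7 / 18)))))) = 560235 / 4802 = 116.67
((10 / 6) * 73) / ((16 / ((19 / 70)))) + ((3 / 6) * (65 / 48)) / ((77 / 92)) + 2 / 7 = 7783 / 2464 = 3.16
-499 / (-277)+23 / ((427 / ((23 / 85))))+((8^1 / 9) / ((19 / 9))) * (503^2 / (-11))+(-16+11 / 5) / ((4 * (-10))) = -813796089484717 / 84049057400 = -9682.39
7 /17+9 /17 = 16 /17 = 0.94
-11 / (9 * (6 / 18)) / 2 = -11 / 6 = -1.83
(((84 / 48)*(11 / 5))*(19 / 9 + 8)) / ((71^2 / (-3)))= -7007 / 302460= -0.02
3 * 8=24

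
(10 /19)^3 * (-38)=-2000 /361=-5.54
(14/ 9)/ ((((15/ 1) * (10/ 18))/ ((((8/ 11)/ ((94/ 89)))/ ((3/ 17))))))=84728/ 116325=0.73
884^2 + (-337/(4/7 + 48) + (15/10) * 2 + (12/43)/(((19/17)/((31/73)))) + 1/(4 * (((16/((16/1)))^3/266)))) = 15847588654511/20277940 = 781518.67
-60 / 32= -15 / 8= -1.88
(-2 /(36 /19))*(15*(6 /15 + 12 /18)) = -16.89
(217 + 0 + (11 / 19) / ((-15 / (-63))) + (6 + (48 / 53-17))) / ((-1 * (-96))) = 2.18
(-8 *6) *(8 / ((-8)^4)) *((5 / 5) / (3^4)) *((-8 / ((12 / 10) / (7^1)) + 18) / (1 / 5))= 215 / 1296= 0.17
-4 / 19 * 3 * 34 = -408 / 19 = -21.47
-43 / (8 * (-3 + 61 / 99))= 4257 / 1888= 2.25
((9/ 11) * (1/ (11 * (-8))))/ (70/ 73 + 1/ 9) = -5913/ 680504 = -0.01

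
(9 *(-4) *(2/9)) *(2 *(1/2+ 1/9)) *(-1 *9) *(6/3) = 176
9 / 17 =0.53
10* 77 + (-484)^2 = 235026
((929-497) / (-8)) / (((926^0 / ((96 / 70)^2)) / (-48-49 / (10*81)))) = 29897472 / 6125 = 4881.22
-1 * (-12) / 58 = 6 / 29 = 0.21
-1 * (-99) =99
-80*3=-240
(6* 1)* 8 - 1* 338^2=-114196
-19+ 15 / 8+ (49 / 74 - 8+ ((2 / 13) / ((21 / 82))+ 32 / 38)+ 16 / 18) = -101937137 / 4606056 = -22.13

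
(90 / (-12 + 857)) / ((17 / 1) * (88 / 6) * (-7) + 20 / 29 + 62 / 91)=-0.00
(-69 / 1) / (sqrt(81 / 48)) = -92 *sqrt(3) / 3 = -53.12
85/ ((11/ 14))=1190/ 11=108.18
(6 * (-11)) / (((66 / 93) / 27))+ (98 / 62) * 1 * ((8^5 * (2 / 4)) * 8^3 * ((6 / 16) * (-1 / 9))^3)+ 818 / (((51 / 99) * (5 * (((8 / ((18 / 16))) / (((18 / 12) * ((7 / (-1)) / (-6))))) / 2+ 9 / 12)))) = -167372320499 / 49872645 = -3355.99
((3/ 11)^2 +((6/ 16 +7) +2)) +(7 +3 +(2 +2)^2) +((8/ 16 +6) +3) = 44.95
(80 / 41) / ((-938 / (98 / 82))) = -280 / 112627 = -0.00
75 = 75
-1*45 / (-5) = 9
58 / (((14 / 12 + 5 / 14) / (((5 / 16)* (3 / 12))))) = 3045 / 1024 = 2.97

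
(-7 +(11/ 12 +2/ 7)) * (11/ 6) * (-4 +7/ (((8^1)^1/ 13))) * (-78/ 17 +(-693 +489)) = 62264411/ 3808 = 16350.95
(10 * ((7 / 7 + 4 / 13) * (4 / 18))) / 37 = 0.08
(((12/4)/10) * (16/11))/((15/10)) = 16/55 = 0.29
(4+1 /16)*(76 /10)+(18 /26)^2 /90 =208751 /6760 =30.88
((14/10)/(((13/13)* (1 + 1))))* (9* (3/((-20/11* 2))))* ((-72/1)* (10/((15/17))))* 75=318087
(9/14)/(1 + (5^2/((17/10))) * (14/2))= 51/8246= 0.01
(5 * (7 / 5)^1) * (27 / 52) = 189 / 52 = 3.63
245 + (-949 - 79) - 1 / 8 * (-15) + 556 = -1801 / 8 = -225.12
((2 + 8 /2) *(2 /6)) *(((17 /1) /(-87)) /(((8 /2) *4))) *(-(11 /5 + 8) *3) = 867 /1160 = 0.75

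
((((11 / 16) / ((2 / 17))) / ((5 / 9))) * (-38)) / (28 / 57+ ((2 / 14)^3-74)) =625182327 / 114969040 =5.44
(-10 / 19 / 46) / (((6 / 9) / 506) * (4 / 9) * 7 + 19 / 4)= -5940 / 2468119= -0.00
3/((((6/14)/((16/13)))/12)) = 1344/13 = 103.38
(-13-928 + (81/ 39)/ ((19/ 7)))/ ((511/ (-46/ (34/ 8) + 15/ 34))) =40990007/ 2145689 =19.10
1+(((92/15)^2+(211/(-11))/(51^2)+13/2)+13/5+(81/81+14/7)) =72543767/1430550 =50.71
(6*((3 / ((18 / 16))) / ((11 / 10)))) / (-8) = -20 / 11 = -1.82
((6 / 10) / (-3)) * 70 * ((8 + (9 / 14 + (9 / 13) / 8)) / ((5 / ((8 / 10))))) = -19.55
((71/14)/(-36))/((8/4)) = -71/1008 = -0.07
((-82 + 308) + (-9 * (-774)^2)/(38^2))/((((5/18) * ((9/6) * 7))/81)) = -35167932/361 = -97418.09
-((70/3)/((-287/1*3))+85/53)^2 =-2.49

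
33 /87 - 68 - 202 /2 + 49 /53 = -257749 /1537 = -167.70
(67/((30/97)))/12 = 6499/360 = 18.05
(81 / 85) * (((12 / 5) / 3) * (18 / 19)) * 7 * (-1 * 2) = -81648 / 8075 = -10.11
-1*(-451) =451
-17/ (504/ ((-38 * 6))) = 323/ 42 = 7.69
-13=-13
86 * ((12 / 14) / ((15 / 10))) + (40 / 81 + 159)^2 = 25487.42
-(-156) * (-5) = -780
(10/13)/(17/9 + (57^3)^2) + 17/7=34107816791324/14044395149239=2.43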